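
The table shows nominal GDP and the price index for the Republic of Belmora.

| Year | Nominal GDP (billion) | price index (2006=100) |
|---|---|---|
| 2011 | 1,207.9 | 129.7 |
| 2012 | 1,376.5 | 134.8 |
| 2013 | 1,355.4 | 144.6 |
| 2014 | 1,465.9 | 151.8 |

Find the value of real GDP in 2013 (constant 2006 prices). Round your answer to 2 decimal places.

Real GDP 2013 = 1355.4 / 1.446 = 937.34.

937.34 billion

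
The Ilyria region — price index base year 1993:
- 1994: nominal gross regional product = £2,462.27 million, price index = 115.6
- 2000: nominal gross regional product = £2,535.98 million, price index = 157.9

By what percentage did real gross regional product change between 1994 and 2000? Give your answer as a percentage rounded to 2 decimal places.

Real gross regional product 1994 = 2462.27 / 1.156 = 2129.99.
Real gross regional product 2000 = 2535.98 / 1.579 = 1606.07.
Real growth = 1606.07 / 2129.99 − 1 = -0.2460.

-24.60%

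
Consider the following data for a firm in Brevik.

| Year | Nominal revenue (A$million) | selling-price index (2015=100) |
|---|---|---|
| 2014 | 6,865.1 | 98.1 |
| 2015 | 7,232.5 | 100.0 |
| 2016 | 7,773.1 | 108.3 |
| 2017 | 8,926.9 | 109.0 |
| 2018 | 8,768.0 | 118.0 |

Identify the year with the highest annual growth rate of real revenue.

2015: real = 7232.5/1.000 = 7232.50; growth vs 2014 (6998.06) = 3.35%.
2016: real = 7773.1/1.083 = 7177.38; growth vs 2015 (7232.50) = -0.76%.
2017: real = 8926.9/1.090 = 8189.82; growth vs 2016 (7177.38) = 14.11%.
2018: real = 8768.0/1.180 = 7430.51; growth vs 2017 (8189.82) = -9.27%.

2017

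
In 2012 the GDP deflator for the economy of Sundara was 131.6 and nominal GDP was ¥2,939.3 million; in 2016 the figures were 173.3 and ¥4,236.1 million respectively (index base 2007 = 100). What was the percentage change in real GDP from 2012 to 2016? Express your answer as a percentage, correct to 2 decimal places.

9.44%

Deflate each year: 2012 → 2939.3/1.316 = 2233.51; 2016 → 4236.1/1.733 = 2444.37.
So real GDP changed by 2444.37/2233.51 − 1 = 0.0944, i.e. 9.44%.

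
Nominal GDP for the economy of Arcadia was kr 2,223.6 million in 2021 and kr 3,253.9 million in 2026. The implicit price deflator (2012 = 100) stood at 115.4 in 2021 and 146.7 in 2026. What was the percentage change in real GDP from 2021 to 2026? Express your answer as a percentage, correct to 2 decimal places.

Deflate each year: 2021 → 2223.6/1.154 = 1926.86; 2026 → 3253.9/1.467 = 2218.06.
So real GDP changed by 2218.06/1926.86 − 1 = 0.1511, i.e. 15.11%.

15.11%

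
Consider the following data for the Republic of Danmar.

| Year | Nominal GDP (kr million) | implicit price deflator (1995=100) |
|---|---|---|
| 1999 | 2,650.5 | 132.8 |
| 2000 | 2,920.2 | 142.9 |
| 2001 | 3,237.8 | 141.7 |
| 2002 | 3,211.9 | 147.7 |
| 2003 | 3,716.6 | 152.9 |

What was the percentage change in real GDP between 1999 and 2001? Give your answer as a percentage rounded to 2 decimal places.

14.49%

Real GDP 1999 = 2650.5/1.328 = 1995.86.
Real GDP 2001 = 3237.8/1.417 = 2284.97.
Change = 2284.97/1995.86 − 1 = 0.1449.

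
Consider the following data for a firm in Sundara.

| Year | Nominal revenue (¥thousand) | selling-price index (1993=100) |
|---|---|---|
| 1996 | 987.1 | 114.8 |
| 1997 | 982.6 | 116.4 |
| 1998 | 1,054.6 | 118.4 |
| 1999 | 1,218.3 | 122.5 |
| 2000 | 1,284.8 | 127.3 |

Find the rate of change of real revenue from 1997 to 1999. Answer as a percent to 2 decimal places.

17.81%

Real revenue 1997 = 982.6/1.164 = 844.16.
Real revenue 1999 = 1218.3/1.225 = 994.53.
Change = 994.53/844.16 − 1 = 0.1781.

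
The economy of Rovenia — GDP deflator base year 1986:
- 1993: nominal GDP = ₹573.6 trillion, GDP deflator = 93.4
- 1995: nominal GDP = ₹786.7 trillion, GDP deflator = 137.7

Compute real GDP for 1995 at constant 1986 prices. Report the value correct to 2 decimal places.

Real GDP = Nominal / (GDP deflator/100) = 786.7 / 1.377 = 571.31.

₹571.31 trillion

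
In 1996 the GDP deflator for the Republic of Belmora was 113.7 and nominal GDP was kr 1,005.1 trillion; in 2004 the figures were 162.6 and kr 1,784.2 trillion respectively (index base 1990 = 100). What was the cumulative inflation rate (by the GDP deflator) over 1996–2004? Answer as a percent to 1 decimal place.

43.0%

Price-level change = 162.6 / 113.7 − 1 = 0.4301.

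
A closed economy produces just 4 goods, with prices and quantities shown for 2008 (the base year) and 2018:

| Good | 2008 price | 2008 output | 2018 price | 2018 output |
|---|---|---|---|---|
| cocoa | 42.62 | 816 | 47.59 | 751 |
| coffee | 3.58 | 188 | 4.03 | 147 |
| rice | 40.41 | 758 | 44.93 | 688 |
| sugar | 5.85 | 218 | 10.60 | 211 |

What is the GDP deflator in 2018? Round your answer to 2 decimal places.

Nominal GDP 2018 = 47.59·751 + 4.03·147 + 44.93·688 + 10.60·211 = 69480.94.
Real GDP 2018 (at 2008 prices) = 42.62·751 + 3.58·147 + 40.41·688 + 5.85·211 = 61570.31.
Deflator = Nominal/Real × 100 = 69480.94/61570.31 × 100 = 112.848.

112.85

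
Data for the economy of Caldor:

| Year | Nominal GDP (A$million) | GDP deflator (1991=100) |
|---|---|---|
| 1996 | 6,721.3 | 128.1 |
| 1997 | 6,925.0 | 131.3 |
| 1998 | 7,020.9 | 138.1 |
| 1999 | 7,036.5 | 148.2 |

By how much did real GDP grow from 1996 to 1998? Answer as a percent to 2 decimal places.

Real GDP 1996 = 6721.3/1.281 = 5246.92.
Real GDP 1998 = 7020.9/1.381 = 5083.92.
Change = 5083.92/5246.92 − 1 = -0.0311.

-3.11%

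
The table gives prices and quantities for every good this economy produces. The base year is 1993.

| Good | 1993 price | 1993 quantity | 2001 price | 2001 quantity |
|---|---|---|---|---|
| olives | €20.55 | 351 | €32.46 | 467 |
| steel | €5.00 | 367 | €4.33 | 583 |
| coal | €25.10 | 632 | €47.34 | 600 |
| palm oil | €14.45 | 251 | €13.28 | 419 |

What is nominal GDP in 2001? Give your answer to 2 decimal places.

€51651.53

Nominal GDP 2001 = Σ (p_2001 × q_2001) = 32.46·467 + 4.33·583 + 47.34·600 + 13.28·419 = 51651.53.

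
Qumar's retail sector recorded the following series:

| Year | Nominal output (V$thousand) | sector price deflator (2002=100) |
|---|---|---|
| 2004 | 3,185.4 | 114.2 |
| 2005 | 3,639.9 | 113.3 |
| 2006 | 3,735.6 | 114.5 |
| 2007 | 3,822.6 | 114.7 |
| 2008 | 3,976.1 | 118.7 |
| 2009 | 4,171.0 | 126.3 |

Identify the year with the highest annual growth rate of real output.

2005: real = 3639.9/1.133 = 3212.62; growth vs 2004 (2789.32) = 15.18%.
2006: real = 3735.6/1.145 = 3262.53; growth vs 2005 (3212.62) = 1.55%.
2007: real = 3822.6/1.147 = 3332.69; growth vs 2006 (3262.53) = 2.15%.
2008: real = 3976.1/1.187 = 3349.71; growth vs 2007 (3332.69) = 0.51%.
2009: real = 4171.0/1.263 = 3302.45; growth vs 2008 (3349.71) = -1.41%.

2005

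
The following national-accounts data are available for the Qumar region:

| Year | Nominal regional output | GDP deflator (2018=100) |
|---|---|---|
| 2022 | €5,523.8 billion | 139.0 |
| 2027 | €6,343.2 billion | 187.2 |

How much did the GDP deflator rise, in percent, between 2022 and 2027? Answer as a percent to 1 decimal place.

Price-level change = 187.2 / 139.0 − 1 = 0.3468.

34.7%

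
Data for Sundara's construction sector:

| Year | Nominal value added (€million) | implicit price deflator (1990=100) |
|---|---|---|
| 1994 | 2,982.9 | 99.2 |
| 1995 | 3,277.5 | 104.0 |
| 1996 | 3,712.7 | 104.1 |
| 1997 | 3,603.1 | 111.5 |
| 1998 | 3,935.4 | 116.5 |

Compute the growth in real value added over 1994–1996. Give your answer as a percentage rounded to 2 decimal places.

Real value added 1994 = 2982.9/0.992 = 3006.96.
Real value added 1996 = 3712.7/1.041 = 3566.47.
Change = 3566.47/3006.96 − 1 = 0.1861.

18.61%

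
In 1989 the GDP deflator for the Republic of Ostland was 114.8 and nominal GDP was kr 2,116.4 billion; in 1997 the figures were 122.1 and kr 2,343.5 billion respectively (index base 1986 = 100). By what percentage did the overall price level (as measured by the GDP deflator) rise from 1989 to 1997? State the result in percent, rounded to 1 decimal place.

6.4%

Price-level change = 122.1 / 114.8 − 1 = 0.0636.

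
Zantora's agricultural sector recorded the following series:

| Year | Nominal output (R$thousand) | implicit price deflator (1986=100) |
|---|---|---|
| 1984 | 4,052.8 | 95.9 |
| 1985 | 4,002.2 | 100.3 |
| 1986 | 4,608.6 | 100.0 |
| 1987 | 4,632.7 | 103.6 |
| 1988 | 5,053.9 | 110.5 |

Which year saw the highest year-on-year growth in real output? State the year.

1985: real = 4002.2/1.003 = 3990.23; growth vs 1984 (4226.07) = -5.58%.
1986: real = 4608.6/1.000 = 4608.60; growth vs 1985 (3990.23) = 15.50%.
1987: real = 4632.7/1.036 = 4471.72; growth vs 1986 (4608.60) = -2.97%.
1988: real = 5053.9/1.105 = 4573.67; growth vs 1987 (4471.72) = 2.28%.

1986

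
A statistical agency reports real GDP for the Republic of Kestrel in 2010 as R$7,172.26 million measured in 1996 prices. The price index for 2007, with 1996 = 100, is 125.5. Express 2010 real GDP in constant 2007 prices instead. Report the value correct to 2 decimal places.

R$9,001.19 million

Real GDP in 2007 prices = Real GDP in 1996 prices × (P_2007/P_1996) = 7172.26 × 1.255 = 9001.19.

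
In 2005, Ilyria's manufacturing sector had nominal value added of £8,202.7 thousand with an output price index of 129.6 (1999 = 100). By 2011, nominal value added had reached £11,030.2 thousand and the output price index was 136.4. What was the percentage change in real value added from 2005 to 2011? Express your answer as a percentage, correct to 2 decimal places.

Deflate each year: 2005 → 8202.7/1.296 = 6329.24; 2011 → 11030.2/1.364 = 8086.66.
So real value added changed by 8086.66/6329.24 − 1 = 0.2777, i.e. 27.77%.

27.77%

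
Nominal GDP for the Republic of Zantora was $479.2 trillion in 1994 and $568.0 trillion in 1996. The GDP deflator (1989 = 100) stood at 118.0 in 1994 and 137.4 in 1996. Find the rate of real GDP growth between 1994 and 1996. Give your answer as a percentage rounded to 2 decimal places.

1.80%

Deflate each year: 1994 → 479.2/1.180 = 406.10; 1996 → 568.0/1.374 = 413.39.
So real GDP changed by 413.39/406.10 − 1 = 0.0180, i.e. 1.80%.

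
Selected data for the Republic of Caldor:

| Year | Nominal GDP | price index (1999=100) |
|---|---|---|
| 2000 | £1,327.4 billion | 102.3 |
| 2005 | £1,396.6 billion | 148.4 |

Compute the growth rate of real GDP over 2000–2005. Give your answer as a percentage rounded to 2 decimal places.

-27.47%

Deflate each year: 2000 → 1327.4/1.023 = 1297.56; 2005 → 1396.6/1.484 = 941.11.
So real GDP changed by 941.11/1297.56 − 1 = -0.2747, i.e. -27.47%.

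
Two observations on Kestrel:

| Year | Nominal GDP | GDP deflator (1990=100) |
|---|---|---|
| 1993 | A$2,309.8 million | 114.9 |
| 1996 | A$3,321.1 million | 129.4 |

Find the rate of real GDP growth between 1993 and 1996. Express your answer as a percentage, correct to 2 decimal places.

27.67%

Real GDP 1993 = 2309.8 / 1.149 = 2010.27.
Real GDP 1996 = 3321.1 / 1.294 = 2566.54.
Real growth = 2566.54 / 2010.27 − 1 = 0.2767.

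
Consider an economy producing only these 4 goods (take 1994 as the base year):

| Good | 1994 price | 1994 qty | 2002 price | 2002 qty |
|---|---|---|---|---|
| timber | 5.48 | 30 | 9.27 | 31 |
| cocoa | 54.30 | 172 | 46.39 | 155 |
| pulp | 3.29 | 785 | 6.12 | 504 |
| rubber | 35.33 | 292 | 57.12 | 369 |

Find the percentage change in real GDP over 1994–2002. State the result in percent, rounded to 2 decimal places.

Real GDP 1994 = Nominal GDP 1994 = 5.48·30 + 54.30·172 + 3.29·785 + 35.33·292 = 22403.01.
Real GDP 2002 (at 1994 prices) = 5.48·31 + 54.30·155 + 3.29·504 + 35.33·369 = 23281.31.
Real growth = 23281.31/22403.01 − 1 = 0.0392.

3.92%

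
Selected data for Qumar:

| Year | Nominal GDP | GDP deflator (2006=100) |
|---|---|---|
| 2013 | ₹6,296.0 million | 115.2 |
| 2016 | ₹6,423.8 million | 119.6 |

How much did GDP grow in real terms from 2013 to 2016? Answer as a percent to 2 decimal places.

-1.72%

Real GDP 2013 = 6296.0 / 1.152 = 5465.28.
Real GDP 2016 = 6423.8 / 1.196 = 5371.07.
Real growth = 5371.07 / 5465.28 − 1 = -0.0172.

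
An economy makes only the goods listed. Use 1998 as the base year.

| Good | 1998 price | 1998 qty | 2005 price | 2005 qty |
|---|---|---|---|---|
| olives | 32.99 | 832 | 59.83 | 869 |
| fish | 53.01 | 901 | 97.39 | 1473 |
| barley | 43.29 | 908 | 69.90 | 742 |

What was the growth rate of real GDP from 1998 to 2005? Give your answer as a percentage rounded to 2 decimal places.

21.27%

Real GDP 1998 = Nominal GDP 1998 = 32.99·832 + 53.01·901 + 43.29·908 = 114517.01.
Real GDP 2005 (at 1998 prices) = 32.99·869 + 53.01·1473 + 43.29·742 = 138873.22.
Real growth = 138873.22/114517.01 − 1 = 0.2127.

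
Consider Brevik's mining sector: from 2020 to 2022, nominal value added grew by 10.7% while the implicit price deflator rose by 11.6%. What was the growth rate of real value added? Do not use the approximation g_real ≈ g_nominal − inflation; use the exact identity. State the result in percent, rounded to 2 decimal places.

(1 + g_nom) = (1 + g_real)(1 + π), so g_real = 1.1070 / 1.1160 − 1 = -0.00806.

-0.81%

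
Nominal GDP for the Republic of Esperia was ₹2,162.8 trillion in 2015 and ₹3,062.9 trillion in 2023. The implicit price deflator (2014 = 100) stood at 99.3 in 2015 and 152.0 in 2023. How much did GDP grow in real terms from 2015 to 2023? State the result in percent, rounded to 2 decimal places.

Deflate each year: 2015 → 2162.8/0.993 = 2178.05; 2023 → 3062.9/1.520 = 2015.07.
So real GDP changed by 2015.07/2178.05 − 1 = -0.0748, i.e. -7.48%.

-7.48%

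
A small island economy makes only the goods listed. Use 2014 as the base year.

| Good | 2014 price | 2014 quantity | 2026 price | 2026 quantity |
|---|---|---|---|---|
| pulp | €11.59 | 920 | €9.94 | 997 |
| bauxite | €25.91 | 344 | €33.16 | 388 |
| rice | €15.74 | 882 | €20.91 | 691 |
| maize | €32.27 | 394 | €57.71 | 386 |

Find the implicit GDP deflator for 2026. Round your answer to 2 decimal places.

Nominal GDP 2026 = 9.94·997 + 33.16·388 + 20.91·691 + 57.71·386 = 59501.13.
Real GDP 2026 (at 2014 prices) = 11.59·997 + 25.91·388 + 15.74·691 + 32.27·386 = 44940.87.
Deflator = Nominal/Real × 100 = 59501.13/44940.87 × 100 = 132.399.

132.40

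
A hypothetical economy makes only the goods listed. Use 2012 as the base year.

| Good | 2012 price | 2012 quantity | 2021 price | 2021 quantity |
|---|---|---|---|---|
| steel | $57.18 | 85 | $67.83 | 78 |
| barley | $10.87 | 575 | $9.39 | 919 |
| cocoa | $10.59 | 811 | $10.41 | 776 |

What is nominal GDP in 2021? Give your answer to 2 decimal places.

Nominal GDP 2021 = Σ (p_2021 × q_2021) = 67.83·78 + 9.39·919 + 10.41·776 = 21998.31.

$21998.31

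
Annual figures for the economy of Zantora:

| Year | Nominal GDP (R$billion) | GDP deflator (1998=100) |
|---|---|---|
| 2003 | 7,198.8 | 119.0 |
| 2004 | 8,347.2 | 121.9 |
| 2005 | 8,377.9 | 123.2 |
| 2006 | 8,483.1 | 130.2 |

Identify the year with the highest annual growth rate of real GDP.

2004: real = 8347.2/1.219 = 6847.58; growth vs 2003 (6049.41) = 13.19%.
2005: real = 8377.9/1.232 = 6800.24; growth vs 2004 (6847.58) = -0.69%.
2006: real = 8483.1/1.302 = 6515.44; growth vs 2005 (6800.24) = -4.19%.

2004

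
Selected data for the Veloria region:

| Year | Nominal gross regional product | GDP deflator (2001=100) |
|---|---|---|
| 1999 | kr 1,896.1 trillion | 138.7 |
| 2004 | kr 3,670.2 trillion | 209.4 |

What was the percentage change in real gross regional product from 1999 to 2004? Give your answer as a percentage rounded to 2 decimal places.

28.21%

Deflate each year: 1999 → 1896.1/1.387 = 1367.05; 2004 → 3670.2/2.094 = 1752.72.
So real gross regional product changed by 1752.72/1367.05 − 1 = 0.2821, i.e. 28.21%.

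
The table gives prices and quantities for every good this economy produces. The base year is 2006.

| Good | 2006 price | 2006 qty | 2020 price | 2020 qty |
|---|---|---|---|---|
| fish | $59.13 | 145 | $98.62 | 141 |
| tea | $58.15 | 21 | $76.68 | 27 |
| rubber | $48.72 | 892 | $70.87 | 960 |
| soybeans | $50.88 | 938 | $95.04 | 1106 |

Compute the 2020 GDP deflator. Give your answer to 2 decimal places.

Nominal GDP 2020 = 98.62·141 + 76.68·27 + 70.87·960 + 95.04·1106 = 189125.22.
Real GDP 2020 (at 2006 prices) = 59.13·141 + 58.15·27 + 48.72·960 + 50.88·1106 = 112951.86.
Deflator = Nominal/Real × 100 = 189125.22/112951.86 × 100 = 167.439.

167.44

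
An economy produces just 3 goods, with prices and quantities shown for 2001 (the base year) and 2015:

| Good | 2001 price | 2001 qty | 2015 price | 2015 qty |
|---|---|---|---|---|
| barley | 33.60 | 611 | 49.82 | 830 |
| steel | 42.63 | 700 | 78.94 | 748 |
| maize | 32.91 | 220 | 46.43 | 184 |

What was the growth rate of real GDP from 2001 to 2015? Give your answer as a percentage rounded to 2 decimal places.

Real GDP 2001 = Nominal GDP 2001 = 33.60·611 + 42.63·700 + 32.91·220 = 57610.80.
Real GDP 2015 (at 2001 prices) = 33.60·830 + 42.63·748 + 32.91·184 = 65830.68.
Real growth = 65830.68/57610.80 − 1 = 0.1427.

14.27%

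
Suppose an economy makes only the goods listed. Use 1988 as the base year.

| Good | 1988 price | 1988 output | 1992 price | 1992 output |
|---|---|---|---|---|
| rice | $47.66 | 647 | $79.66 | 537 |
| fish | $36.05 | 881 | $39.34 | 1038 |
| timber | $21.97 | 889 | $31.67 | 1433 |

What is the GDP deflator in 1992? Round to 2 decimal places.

136.51

Nominal GDP 1992 = 79.66·537 + 39.34·1038 + 31.67·1433 = 128995.45.
Real GDP 1992 (at 1988 prices) = 47.66·537 + 36.05·1038 + 21.97·1433 = 94496.33.
Deflator = Nominal/Real × 100 = 128995.45/94496.33 × 100 = 136.508.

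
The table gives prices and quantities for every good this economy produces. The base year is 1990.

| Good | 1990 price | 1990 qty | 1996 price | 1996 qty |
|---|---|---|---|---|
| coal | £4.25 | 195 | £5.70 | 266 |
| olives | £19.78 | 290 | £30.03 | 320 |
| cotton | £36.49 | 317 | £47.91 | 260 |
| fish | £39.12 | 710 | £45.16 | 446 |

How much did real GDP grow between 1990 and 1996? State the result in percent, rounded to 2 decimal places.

Real GDP 1990 = Nominal GDP 1990 = 4.25·195 + 19.78·290 + 36.49·317 + 39.12·710 = 45907.48.
Real GDP 1996 (at 1990 prices) = 4.25·266 + 19.78·320 + 36.49·260 + 39.12·446 = 34395.02.
Real growth = 34395.02/45907.48 − 1 = -0.2508.

-25.08%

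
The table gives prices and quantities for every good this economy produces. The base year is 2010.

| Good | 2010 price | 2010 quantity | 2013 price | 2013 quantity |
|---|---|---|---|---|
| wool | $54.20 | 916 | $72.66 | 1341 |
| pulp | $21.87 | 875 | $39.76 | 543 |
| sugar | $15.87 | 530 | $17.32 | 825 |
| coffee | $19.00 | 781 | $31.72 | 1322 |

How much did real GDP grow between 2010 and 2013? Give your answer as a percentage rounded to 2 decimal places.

Real GDP 2010 = Nominal GDP 2010 = 54.20·916 + 21.87·875 + 15.87·530 + 19.00·781 = 92033.55.
Real GDP 2013 (at 2010 prices) = 54.20·1341 + 21.87·543 + 15.87·825 + 19.00·1322 = 122768.36.
Real growth = 122768.36/92033.55 − 1 = 0.3340.

33.40%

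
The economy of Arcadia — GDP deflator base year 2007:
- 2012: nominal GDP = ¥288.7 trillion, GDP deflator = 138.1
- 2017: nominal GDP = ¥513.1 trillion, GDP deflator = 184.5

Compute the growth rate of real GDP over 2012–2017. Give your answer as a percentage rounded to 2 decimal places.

Deflate each year: 2012 → 288.7/1.381 = 209.05; 2017 → 513.1/1.845 = 278.10.
So real GDP changed by 278.10/209.05 − 1 = 0.3303, i.e. 33.03%.

33.03%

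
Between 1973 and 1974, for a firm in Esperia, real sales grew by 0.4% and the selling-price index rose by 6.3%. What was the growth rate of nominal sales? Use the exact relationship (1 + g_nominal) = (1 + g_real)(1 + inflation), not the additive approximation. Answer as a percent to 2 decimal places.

6.73%

(1 + g_nom) = (1 + g_real)(1 + π) = 1.0040 × 1.0630 = 1.06725.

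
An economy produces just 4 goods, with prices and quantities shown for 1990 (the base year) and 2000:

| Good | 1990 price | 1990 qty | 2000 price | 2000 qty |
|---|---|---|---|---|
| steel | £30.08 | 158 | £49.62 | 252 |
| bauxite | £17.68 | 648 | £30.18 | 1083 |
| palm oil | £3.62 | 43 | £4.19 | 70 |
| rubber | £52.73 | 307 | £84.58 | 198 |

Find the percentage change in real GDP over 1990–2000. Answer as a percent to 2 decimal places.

Real GDP 1990 = Nominal GDP 1990 = 30.08·158 + 17.68·648 + 3.62·43 + 52.73·307 = 32553.05.
Real GDP 2000 (at 1990 prices) = 30.08·252 + 17.68·1083 + 3.62·70 + 52.73·198 = 37421.54.
Real growth = 37421.54/32553.05 − 1 = 0.1496.

14.96%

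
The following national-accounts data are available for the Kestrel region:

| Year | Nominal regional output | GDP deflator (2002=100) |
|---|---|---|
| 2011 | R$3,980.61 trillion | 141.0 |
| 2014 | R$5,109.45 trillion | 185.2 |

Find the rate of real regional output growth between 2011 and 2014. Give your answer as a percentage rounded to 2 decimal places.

Real regional output 2011 = 3980.61 / 1.410 = 2823.13.
Real regional output 2014 = 5109.45 / 1.852 = 2758.88.
Real growth = 2758.88 / 2823.13 − 1 = -0.0228.

-2.28%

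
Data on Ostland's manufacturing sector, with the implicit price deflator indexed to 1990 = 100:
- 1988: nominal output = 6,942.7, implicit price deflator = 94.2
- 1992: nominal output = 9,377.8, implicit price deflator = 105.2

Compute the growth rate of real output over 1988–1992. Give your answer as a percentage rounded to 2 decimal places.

Real output 1988 = 6942.7 / 0.942 = 7370.17.
Real output 1992 = 9377.8 / 1.052 = 8914.26.
Real growth = 8914.26 / 7370.17 − 1 = 0.2095.

20.95%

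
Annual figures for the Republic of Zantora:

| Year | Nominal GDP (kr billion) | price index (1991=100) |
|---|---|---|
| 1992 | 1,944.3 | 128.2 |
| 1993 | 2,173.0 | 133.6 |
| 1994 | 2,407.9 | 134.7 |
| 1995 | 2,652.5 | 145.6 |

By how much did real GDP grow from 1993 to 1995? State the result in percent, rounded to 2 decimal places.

Real GDP 1993 = 2173.0/1.336 = 1626.50.
Real GDP 1995 = 2652.5/1.456 = 1821.77.
Change = 1821.77/1626.50 − 1 = 0.1201.

12.01%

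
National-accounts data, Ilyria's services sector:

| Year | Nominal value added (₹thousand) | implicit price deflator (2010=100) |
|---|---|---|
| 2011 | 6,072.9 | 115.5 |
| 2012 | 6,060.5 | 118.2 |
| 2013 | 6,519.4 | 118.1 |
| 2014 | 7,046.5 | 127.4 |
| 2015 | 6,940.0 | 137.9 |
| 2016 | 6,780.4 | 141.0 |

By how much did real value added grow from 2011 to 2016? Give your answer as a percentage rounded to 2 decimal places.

-8.54%

Real value added 2011 = 6072.9/1.155 = 5257.92.
Real value added 2016 = 6780.4/1.410 = 4808.79.
Change = 4808.79/5257.92 − 1 = -0.0854.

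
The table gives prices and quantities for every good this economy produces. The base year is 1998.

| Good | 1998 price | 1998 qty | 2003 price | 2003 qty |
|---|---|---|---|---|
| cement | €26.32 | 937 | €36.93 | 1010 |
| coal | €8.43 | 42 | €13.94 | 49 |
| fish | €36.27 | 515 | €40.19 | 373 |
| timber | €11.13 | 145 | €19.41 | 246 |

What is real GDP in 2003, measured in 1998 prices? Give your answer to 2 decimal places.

Real GDP 2003 = Σ (p_1998 × q_2003) = 26.32·1010 + 8.43·49 + 36.27·373 + 11.13·246 = 43262.96.

€43262.96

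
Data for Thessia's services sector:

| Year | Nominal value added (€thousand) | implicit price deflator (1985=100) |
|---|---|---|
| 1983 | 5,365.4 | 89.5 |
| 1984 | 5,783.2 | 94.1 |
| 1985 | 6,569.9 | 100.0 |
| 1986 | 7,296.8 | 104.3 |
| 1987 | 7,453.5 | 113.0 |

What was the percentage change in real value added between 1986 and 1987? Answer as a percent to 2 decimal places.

Real value added 1986 = 7296.8/1.043 = 6995.97.
Real value added 1987 = 7453.5/1.130 = 6596.02.
Change = 6596.02/6995.97 − 1 = -0.0572.

-5.72%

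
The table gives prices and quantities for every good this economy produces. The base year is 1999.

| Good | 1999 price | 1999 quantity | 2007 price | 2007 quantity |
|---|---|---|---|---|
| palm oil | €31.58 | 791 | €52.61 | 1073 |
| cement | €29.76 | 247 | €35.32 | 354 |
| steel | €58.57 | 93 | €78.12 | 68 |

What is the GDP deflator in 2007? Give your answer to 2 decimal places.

153.43

Nominal GDP 2007 = 52.61·1073 + 35.32·354 + 78.12·68 = 74265.97.
Real GDP 2007 (at 1999 prices) = 31.58·1073 + 29.76·354 + 58.57·68 = 48403.14.
Deflator = Nominal/Real × 100 = 74265.97/48403.14 × 100 = 153.432.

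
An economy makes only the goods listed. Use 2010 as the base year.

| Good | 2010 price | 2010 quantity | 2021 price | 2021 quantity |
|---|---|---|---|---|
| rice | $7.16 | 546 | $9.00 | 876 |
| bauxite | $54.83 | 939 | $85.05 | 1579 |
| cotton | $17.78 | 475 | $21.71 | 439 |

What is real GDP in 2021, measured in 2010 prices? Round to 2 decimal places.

Real GDP 2021 = Σ (p_2010 × q_2021) = 7.16·876 + 54.83·1579 + 17.78·439 = 100654.15.

$100654.15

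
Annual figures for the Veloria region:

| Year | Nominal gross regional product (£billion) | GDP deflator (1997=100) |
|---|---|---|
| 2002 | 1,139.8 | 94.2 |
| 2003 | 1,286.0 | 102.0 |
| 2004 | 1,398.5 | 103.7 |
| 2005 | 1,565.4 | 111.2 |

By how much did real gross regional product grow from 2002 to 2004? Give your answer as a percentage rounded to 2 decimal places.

Real gross regional product 2002 = 1139.8/0.942 = 1209.98.
Real gross regional product 2004 = 1398.5/1.037 = 1348.60.
Change = 1348.60/1209.98 − 1 = 0.1146.

11.46%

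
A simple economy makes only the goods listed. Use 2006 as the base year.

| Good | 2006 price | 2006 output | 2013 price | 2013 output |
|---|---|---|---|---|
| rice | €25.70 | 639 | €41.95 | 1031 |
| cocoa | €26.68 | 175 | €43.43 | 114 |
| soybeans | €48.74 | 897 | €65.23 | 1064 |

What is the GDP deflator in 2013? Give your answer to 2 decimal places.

144.48

Nominal GDP 2013 = 41.95·1031 + 43.43·114 + 65.23·1064 = 117606.19.
Real GDP 2013 (at 2006 prices) = 25.70·1031 + 26.68·114 + 48.74·1064 = 81397.58.
Deflator = Nominal/Real × 100 = 117606.19/81397.58 × 100 = 144.484.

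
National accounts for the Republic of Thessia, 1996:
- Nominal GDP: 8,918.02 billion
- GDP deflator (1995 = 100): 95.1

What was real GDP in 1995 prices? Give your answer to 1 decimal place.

Real GDP = Nominal / (GDP deflator/100) = 8918.02 / 0.951 = 9377.52.

9,377.5 billion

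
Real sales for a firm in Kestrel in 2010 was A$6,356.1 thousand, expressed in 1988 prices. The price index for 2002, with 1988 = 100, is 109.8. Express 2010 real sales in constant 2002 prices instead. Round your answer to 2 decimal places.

A$6,979.00 thousand

Real sales in 2002 prices = Real sales in 1988 prices × (P_2002/P_1988) = 6356.1 × 1.098 = 6979.00.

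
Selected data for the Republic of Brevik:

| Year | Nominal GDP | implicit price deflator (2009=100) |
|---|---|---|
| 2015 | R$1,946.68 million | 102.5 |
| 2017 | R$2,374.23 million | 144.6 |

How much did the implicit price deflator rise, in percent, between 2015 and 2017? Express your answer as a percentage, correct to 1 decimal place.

Price-level change = 144.6 / 102.5 − 1 = 0.4107.

41.1%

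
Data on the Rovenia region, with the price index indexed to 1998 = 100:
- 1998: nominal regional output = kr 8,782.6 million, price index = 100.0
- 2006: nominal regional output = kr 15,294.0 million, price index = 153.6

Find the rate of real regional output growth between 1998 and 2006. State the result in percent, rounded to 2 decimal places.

Deflate each year: 1998 → 8782.6/1.000 = 8782.60; 2006 → 15294.0/1.536 = 9957.03.
So real regional output changed by 9957.03/8782.60 − 1 = 0.1337, i.e. 13.37%.

13.37%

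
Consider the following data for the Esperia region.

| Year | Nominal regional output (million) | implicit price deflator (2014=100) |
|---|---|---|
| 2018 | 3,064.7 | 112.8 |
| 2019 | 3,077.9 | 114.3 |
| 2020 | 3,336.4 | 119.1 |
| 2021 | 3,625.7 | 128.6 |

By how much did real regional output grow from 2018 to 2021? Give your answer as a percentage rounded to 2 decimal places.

Real regional output 2018 = 3064.7/1.128 = 2716.93.
Real regional output 2021 = 3625.7/1.286 = 2819.36.
Change = 2819.36/2716.93 − 1 = 0.0377.

3.77%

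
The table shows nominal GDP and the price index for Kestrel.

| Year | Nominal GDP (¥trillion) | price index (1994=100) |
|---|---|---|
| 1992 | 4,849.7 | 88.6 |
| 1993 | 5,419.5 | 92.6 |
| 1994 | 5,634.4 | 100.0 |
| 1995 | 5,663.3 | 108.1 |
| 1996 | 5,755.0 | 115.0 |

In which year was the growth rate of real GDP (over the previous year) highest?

1993

1993: real = 5419.5/0.926 = 5852.59; growth vs 1992 (5473.70) = 6.92%.
1994: real = 5634.4/1.000 = 5634.40; growth vs 1993 (5852.59) = -3.73%.
1995: real = 5663.3/1.081 = 5238.95; growth vs 1994 (5634.40) = -7.02%.
1996: real = 5755.0/1.150 = 5004.35; growth vs 1995 (5238.95) = -4.48%.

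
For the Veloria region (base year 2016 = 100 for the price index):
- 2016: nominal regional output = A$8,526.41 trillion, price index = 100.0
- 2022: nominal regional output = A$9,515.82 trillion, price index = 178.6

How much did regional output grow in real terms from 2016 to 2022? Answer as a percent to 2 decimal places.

-37.51%

Deflate each year: 2016 → 8526.41/1.000 = 8526.41; 2022 → 9515.82/1.786 = 5328.01.
So real regional output changed by 5328.01/8526.41 − 1 = -0.3751, i.e. -37.51%.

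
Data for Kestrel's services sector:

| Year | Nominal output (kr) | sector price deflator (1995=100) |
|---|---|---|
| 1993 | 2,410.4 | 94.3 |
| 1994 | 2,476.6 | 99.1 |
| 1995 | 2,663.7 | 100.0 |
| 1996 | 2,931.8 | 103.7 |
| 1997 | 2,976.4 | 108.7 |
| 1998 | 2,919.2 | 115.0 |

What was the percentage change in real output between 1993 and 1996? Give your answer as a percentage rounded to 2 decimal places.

10.61%

Real output 1993 = 2410.4/0.943 = 2556.10.
Real output 1996 = 2931.8/1.037 = 2827.19.
Change = 2827.19/2556.10 − 1 = 0.1061.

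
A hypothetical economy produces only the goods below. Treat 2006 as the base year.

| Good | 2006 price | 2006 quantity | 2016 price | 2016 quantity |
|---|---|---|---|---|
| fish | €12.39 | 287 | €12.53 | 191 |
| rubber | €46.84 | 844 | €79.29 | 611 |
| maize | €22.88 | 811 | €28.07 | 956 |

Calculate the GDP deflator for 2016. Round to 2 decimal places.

Nominal GDP 2016 = 12.53·191 + 79.29·611 + 28.07·956 = 77674.34.
Real GDP 2016 (at 2006 prices) = 12.39·191 + 46.84·611 + 22.88·956 = 52859.01.
Deflator = Nominal/Real × 100 = 77674.34/52859.01 × 100 = 146.946.

146.95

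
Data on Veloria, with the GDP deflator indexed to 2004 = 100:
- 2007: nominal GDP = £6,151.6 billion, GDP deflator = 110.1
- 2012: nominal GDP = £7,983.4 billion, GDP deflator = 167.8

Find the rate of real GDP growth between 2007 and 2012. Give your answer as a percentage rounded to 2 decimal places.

-14.85%

Real GDP 2007 = 6151.6 / 1.101 = 5587.28.
Real GDP 2012 = 7983.4 / 1.678 = 4757.69.
Real growth = 4757.69 / 5587.28 − 1 = -0.1485.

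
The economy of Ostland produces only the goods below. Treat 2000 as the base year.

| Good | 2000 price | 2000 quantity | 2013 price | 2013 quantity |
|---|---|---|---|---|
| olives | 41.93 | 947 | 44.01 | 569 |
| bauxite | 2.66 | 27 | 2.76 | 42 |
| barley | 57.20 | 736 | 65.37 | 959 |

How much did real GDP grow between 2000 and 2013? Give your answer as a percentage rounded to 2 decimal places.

Real GDP 2000 = Nominal GDP 2000 = 41.93·947 + 2.66·27 + 57.20·736 = 81878.73.
Real GDP 2013 (at 2000 prices) = 41.93·569 + 2.66·42 + 57.20·959 = 78824.69.
Real growth = 78824.69/81878.73 − 1 = -0.0373.

-3.73%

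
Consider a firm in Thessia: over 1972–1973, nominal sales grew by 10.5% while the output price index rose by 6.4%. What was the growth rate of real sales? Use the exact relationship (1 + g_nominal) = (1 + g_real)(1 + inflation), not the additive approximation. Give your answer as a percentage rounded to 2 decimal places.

3.85%

(1 + g_nom) = (1 + g_real)(1 + π), so g_real = 1.1050 / 1.0640 − 1 = 0.03853.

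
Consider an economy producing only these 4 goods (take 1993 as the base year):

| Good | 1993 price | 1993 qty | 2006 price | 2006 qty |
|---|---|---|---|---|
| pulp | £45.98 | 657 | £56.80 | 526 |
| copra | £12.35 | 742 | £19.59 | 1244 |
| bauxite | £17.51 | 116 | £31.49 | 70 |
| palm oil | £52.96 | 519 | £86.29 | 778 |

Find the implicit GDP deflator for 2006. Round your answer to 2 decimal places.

150.75

Nominal GDP 2006 = 56.80·526 + 19.59·1244 + 31.49·70 + 86.29·778 = 123584.68.
Real GDP 2006 (at 1993 prices) = 45.98·526 + 12.35·1244 + 17.51·70 + 52.96·778 = 81977.46.
Deflator = Nominal/Real × 100 = 123584.68/81977.46 × 100 = 150.754.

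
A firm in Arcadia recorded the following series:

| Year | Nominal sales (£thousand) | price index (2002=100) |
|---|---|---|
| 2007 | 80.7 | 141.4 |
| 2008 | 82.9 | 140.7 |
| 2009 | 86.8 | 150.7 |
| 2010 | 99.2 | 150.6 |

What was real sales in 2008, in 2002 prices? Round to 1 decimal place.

£58.9 thousand

Real sales 2008 = 82.9 / 1.407 = 58.92.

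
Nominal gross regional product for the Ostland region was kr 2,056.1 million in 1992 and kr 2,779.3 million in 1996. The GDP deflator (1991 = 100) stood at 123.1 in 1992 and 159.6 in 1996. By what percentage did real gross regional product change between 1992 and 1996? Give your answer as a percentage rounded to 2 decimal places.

Real gross regional product 1992 = 2056.1 / 1.231 = 1670.27.
Real gross regional product 1996 = 2779.3 / 1.596 = 1741.42.
Real growth = 1741.42 / 1670.27 − 1 = 0.0426.

4.26%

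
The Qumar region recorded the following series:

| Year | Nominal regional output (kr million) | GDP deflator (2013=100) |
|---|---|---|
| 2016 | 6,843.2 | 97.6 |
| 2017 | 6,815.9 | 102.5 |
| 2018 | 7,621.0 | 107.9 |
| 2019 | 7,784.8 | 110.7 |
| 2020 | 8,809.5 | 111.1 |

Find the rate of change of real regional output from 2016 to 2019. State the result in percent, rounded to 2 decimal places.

0.30%

Real regional output 2016 = 6843.2/0.976 = 7011.48.
Real regional output 2019 = 7784.8/1.107 = 7032.34.
Change = 7032.34/7011.48 − 1 = 0.0030.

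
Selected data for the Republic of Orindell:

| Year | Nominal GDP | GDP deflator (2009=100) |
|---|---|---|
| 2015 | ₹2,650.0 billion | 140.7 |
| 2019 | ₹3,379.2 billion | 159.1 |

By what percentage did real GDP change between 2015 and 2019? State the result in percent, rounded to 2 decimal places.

Deflate each year: 2015 → 2650.0/1.407 = 1883.44; 2019 → 3379.2/1.591 = 2123.95.
So real GDP changed by 2123.95/1883.44 − 1 = 0.1277, i.e. 12.77%.

12.77%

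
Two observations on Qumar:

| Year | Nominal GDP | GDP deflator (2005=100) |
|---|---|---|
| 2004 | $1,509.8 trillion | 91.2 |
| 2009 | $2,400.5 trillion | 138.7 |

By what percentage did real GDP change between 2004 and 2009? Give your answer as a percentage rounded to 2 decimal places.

Real GDP 2004 = 1509.8 / 0.912 = 1655.48.
Real GDP 2009 = 2400.5 / 1.387 = 1730.71.
Real growth = 1730.71 / 1655.48 − 1 = 0.0454.

4.54%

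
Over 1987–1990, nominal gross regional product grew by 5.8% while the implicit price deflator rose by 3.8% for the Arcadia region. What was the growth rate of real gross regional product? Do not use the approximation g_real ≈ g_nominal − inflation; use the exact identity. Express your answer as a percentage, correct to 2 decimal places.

(1 + g_nom) = (1 + g_real)(1 + π), so g_real = 1.0580 / 1.0380 − 1 = 0.01927.

1.93%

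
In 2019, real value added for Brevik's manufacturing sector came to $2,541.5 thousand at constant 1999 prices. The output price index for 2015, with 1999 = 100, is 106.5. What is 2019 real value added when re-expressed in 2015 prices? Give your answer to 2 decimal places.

Real value added in 2015 prices = Real value added in 1999 prices × (P_2015/P_1999) = 2541.5 × 1.065 = 2706.70.

$2,706.70 thousand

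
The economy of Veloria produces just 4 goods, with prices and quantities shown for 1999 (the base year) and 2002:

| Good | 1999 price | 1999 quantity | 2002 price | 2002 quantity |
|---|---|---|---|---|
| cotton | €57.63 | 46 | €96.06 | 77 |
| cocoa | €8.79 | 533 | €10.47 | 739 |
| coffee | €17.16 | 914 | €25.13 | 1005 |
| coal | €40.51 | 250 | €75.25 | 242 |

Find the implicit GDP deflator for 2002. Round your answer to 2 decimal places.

154.28

Nominal GDP 2002 = 96.06·77 + 10.47·739 + 25.13·1005 + 75.25·242 = 58600.10.
Real GDP 2002 (at 1999 prices) = 57.63·77 + 8.79·739 + 17.16·1005 + 40.51·242 = 37982.54.
Deflator = Nominal/Real × 100 = 58600.10/37982.54 × 100 = 154.282.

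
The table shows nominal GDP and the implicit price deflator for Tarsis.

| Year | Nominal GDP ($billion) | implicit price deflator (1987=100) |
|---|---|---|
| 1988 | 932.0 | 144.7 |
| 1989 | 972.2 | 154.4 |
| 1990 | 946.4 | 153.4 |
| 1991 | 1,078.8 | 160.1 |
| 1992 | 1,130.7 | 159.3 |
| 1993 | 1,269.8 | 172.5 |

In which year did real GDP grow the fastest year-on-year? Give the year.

1991

1989: real = 972.2/1.544 = 629.66; growth vs 1988 (644.09) = -2.24%.
1990: real = 946.4/1.534 = 616.95; growth vs 1989 (629.66) = -2.02%.
1991: real = 1078.8/1.601 = 673.83; growth vs 1990 (616.95) = 9.22%.
1992: real = 1130.7/1.593 = 709.79; growth vs 1991 (673.83) = 5.34%.
1993: real = 1269.8/1.725 = 736.12; growth vs 1992 (709.79) = 3.71%.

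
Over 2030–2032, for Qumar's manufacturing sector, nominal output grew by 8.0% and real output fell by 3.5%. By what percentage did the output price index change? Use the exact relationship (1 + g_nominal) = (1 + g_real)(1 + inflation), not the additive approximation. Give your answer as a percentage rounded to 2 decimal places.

11.92%

(1 + g_nom) = (1 + g_real)(1 + π), so π = 1.0800 / 0.9650 − 1 = 0.11917.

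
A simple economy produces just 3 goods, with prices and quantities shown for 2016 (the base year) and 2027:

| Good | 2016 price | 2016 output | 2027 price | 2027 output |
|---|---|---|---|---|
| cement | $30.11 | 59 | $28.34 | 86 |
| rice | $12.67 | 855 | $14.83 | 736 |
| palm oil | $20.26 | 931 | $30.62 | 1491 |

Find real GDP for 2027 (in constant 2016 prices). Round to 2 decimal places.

Real GDP 2027 = Σ (p_2016 × q_2027) = 30.11·86 + 12.67·736 + 20.26·1491 = 42122.24.

$42122.24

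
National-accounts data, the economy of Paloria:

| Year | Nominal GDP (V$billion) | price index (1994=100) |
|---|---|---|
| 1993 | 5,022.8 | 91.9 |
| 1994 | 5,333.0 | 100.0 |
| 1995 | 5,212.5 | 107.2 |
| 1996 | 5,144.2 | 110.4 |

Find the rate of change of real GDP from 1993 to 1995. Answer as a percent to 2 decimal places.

-11.03%

Real GDP 1993 = 5022.8/0.919 = 5465.51.
Real GDP 1995 = 5212.5/1.072 = 4862.41.
Change = 4862.41/5465.51 − 1 = -0.1103.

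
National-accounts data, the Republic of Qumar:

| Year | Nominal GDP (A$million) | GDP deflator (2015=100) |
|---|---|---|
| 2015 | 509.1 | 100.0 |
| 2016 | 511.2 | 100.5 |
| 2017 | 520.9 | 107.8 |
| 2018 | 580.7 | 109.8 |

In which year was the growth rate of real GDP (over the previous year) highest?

2016: real = 511.2/1.005 = 508.66; growth vs 2015 (509.10) = -0.09%.
2017: real = 520.9/1.078 = 483.21; growth vs 2016 (508.66) = -5.00%.
2018: real = 580.7/1.098 = 528.87; growth vs 2017 (483.21) = 9.45%.

2018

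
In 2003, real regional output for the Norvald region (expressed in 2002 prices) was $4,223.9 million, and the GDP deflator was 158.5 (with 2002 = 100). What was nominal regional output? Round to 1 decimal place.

$6,694.9 million

Nominal regional output = Real × (GDP deflator/100) = 4223.9 × 1.585 = 6694.88.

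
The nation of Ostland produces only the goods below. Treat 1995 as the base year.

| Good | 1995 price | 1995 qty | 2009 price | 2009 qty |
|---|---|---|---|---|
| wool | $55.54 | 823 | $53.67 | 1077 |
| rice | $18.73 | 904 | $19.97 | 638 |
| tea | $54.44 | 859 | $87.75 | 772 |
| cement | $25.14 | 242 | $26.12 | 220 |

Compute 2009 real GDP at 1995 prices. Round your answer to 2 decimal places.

$119324.80

Real GDP 2009 = Σ (p_1995 × q_2009) = 55.54·1077 + 18.73·638 + 54.44·772 + 25.14·220 = 119324.80.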